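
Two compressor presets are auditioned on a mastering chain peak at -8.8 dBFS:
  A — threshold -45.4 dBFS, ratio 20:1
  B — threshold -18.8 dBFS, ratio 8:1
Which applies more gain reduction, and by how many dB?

A, by 26.02 dB

A: GR = 36.6 − 36.6/20 = 34.77 dB.
B: GR = 10 − 10/8 = 8.75 dB.
Difference: 26.02 dB in favour of A.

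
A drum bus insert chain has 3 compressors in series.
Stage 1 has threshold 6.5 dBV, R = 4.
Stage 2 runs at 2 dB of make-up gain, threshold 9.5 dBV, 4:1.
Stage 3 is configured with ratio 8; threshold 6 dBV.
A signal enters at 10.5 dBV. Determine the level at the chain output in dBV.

Stage 1: 10.5 dBV is 4 dB over 6.5 dBV; at 4:1 that becomes 1 dB over, giving 7.5 dBV.
Stage 2: 7.5 dBV ≤ 9.5 dBV, so stage 2 doesn't engage; make-up brings it to 9.5 dBV.
Stage 3: overshoot 3.5 dB → 3.5/8 = 0.4375 dB → 6.4375 dBV.

6.4375 dBV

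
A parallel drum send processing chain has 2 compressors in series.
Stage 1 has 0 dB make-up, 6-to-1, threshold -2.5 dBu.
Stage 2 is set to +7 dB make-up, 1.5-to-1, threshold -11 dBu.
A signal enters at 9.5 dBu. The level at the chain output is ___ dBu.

3 dBu

Stage 1: 12 dB above -2.5 dBu, reduced 6:1 to 2 dB above → -0.5 dBu.
Stage 2: overshoot 10.5 dB → 10.5/1.5 = 7 dB → -4 dBu; +7 dB make-up → 3 dBu.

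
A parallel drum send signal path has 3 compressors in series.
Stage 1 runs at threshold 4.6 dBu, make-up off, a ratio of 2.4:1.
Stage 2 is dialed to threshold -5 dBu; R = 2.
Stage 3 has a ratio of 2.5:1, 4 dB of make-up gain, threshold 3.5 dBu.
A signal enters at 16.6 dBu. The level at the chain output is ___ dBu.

6.3 dBu

Stage 1: overshoot 12 dB → 12/2.4 = 5 dB → 9.6 dBu.
Stage 2: overshoot 14.6 dB → 14.6/2 = 7.3 dB → 2.3 dBu.
Stage 3: below threshold (2.3 ≤ 3.5); passes unchanged; make-up brings it to 6.3 dBu.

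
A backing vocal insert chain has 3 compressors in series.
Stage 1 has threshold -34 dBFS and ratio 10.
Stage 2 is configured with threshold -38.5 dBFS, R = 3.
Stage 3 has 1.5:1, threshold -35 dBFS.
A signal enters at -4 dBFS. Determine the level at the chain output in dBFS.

-36 dBFS

Stage 1: -4 dBFS is 30 dB over -34 dBFS; at 10:1 that becomes 3 dB over, giving -31 dBFS.
Stage 2: -31 dBFS is 7.5 dB over -38.5 dBFS; at 3:1 that becomes 2.5 dB over, giving -36 dBFS.
Stage 3: -36 dBFS ≤ -35 dBFS, so stage 3 doesn't engage; output -36 dBFS.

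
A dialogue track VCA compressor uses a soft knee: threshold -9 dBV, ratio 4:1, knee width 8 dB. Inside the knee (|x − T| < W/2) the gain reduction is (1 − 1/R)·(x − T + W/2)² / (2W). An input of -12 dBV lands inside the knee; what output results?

x − T + W/2 = -12 − (-9) + 4 = 1.
GR = (1 − 1/4) × 1² / 16 = 0.75 × 1 / 16 = 0.046875 dB.
Output = -12 − 0.046875 = -12.046875 dBV.

-12.046875 dBV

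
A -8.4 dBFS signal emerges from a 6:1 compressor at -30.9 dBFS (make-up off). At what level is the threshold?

-35.4 dBFS

Input is 27 dB above T (since output overshoot × R = input overshoot: (-30.9 − T)·6 = -8.4 − T gives T = -35.4 dBFS).
Check: -35.4 + (-8.4 − (-35.4))/6 = -35.4 + 4.5 = -30.9 dBFS. ✓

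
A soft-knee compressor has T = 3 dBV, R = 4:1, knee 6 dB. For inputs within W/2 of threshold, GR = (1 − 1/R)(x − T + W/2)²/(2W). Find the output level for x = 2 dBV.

1.75 dBV

x − T + W/2 = 2 − 3 + 3 = 2.
GR = (1 − 1/4) × 2² / 12 = 0.75 × 4 / 12 = 0.25 dB.
Output = 2 − 0.25 = 1.75 dBV.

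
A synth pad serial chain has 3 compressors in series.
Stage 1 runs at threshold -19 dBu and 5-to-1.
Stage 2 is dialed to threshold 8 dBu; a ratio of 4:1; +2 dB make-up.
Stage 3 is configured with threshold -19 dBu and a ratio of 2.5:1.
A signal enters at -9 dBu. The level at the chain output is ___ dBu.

-17.4 dBu

Stage 1: overshoot 10 dB → 10/5 = 2 dB → -17 dBu.
Stage 2: below threshold (-17 ≤ 8); passes unchanged; make-up brings it to -15 dBu.
Stage 3: -15 dBu is 4 dB over -19 dBu; at 2.5:1 that becomes 1.6 dB over, giving -17.4 dBu.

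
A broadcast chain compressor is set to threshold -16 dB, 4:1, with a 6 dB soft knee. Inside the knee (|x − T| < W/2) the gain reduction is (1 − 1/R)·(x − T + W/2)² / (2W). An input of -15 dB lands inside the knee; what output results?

x − T + W/2 = -15 − (-16) + 3 = 4.
GR = (1 − 1/4) × 4² / 12 = 0.75 × 16 / 12 = 1 dB.
Output = -15 − 1 = -16 dB.

-16 dB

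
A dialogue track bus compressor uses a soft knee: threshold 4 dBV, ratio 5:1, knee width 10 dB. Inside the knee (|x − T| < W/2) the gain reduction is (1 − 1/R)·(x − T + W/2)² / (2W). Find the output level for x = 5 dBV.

x − T + W/2 = 5 − 4 + 5 = 6.
GR = (1 − 1/5) × 6² / 20 = 0.8 × 36 / 20 = 1.44 dB.
Output = 5 − 1.44 = 3.56 dBV.

3.56 dBV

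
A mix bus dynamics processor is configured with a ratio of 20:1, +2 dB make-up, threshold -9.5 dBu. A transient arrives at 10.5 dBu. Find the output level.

-6.5 dBu

10.5 dBu sits 20 dB over threshold.
20:1 compression reduces that to 20/20 = 1 dB over.
That puts the output at -8.5 dBu; make-up adds 2 dB, giving -6.5 dBu.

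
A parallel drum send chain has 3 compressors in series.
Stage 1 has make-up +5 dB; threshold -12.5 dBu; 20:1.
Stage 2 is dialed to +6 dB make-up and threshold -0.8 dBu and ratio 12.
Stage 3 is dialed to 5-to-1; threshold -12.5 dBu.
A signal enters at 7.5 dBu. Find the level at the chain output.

Stage 1: 7.5 dBu is 20 dB over -12.5 dBu; at 20:1 that becomes 1 dB over, giving -11.5 dBu; +5 dB make-up → -6.5 dBu.
Stage 2: below threshold (-6.5 ≤ -0.8); passes unchanged; make-up brings it to -0.5 dBu.
Stage 3: overshoot 12 dB → 12/5 = 2.4 dB → -10.1 dBu.

-10.1 dBu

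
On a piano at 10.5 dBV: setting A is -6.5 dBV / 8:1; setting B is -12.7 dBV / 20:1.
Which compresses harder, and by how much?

A: GR = 17 − 17/8 = 14.875 dB.
B: GR = 23.2 − 23.2/20 = 22.04 dB.
B reduces 7.165 dB more.

B, by 7.165 dB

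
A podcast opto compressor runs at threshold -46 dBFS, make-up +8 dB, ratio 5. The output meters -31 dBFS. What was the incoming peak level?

-11 dBFS

Stripping the +8 dB make-up gives -39 dBFS at the gain stage.
That's 7 dB above the -46 dBFS threshold.
Before 5:1 compression the overshoot was 7 × 5 = 35 dB, so input = -46 + 35 = -11 dBFS.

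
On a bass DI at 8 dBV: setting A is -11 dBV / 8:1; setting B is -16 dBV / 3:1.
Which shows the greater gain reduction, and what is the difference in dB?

A: overshoot 19 dB → output overshoot 2.375 dB → GR 16.625 dB.
B: overshoot 24 dB → output overshoot 8 dB → GR 16 dB.
Difference: 0.625 dB in favour of A.

A, by 0.625 dB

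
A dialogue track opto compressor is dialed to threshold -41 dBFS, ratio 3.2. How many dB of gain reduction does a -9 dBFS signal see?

Overshoot = -9 − (-41) = 32 dB.
After 3.2:1 compression the overshoot becomes 32/3.2 = 10 dB.
GR = overshoot in − overshoot out = 32 − 10 = 22 dB.

22 dB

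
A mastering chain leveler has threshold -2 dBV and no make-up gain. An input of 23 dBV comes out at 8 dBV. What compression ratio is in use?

2.5:1

Input overshoot = 23 − (-2) = 25 dB; output overshoot = 8 − (-2) = 10 dB.
Ratio = 25 / 10 = 2.5.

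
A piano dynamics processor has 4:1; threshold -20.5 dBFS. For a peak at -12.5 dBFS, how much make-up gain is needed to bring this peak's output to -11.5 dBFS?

Without make-up, output = threshold + overshoot/4 = -20.5 + 2 = -18.5 dBFS.
Gap to target: 7 dB.

7 dB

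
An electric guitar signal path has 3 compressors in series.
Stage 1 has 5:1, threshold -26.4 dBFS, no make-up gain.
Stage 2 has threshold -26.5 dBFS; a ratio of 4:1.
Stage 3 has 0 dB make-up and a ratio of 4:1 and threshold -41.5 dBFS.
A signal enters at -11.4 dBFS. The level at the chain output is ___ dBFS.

-37.55625 dBFS

Stage 1: 15 dB above -26.4 dBFS, reduced 5:1 to 3 dB above → -23.4 dBFS.
Stage 2: overshoot 3.1 dB → 3.1/4 = 0.775 dB → -25.725 dBFS.
Stage 3: 15.775 dB above -41.5 dBFS, reduced 4:1 to 3.94375 dB above → -37.55625 dBFS.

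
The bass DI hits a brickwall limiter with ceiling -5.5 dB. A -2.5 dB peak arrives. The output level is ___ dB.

-5.5 dB

At ∞:1, everything above -5.5 dB is held at the ceiling.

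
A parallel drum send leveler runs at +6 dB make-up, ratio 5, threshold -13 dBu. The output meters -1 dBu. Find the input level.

17 dBu

Stripping the +6 dB make-up gives -7 dBu at the gain stage.
Post-compression overshoot = -7 − (-13) = 6 dB.
Before 5:1 compression the overshoot was 6 × 5 = 30 dB, so input = -13 + 30 = 17 dBu.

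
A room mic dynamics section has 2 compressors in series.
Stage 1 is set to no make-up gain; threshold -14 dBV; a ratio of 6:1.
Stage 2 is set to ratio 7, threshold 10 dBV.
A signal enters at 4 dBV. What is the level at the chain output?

Stage 1: 18 dB above -14 dBV, reduced 6:1 to 3 dB above → -11 dBV.
Stage 2: -11 dBV ≤ 10 dBV, so stage 2 doesn't engage; output -11 dBV.

-11 dBV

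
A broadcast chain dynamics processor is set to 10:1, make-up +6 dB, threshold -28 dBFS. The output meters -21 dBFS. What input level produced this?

-18 dBFS

Stripping the +6 dB make-up gives -27 dBFS at the gain stage.
The compressed level sits -27 − (-28) = 1 dB over threshold.
Input overshoot = R × output overshoot = 10 dB → input = -28 + 10 = -18 dBFS.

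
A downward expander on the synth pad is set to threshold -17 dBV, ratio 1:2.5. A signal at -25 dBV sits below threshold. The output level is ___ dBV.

Below threshold, a 1:2.5 expander applies gain = (2.5−1)×(T − x) of attenuation.
(2.5−1) × 8 = 12 dB, so output = -25 − 12 = -37 dBV.

-37 dBV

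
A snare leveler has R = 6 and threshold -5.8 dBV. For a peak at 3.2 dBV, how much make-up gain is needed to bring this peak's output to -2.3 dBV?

Without make-up, output = threshold + overshoot/6 = -5.8 + 1.5 = -4.3 dBV.
Gap to target: 2 dB.

2 dB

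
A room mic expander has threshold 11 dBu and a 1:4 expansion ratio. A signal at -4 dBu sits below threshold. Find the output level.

-49 dBu

Undershoot = 11 − (-4) = 15 dB.
At 1:4, that expands to 60 dB under threshold.
Output = 11 − 60 = -49 dBu.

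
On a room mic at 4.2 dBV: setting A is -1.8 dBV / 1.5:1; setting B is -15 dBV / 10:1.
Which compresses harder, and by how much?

B, by 15.28 dB

A: overshoot 6 dB → output overshoot 4 dB → GR 2 dB.
B: overshoot 19.2 dB → output overshoot 1.92 dB → GR 17.28 dB.
B applies 15.28 dB more gain reduction.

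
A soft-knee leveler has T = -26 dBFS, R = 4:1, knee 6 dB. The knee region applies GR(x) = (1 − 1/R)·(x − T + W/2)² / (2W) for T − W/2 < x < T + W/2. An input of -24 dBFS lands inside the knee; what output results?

x − T + W/2 = -24 − (-26) + 3 = 5.
GR = (1 − 1/4) × 5² / 12 = 0.75 × 25 / 12 = 1.5625 dB.
Output = -24 − 1.5625 = -25.5625 dBFS.

-25.5625 dBFS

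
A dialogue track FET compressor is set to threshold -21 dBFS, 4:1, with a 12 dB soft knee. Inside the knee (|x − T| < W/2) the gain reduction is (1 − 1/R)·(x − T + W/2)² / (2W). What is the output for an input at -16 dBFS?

-19.78125 dBFS

x − T + W/2 = -16 − (-21) + 6 = 11.
GR = (1 − 1/4) × 11² / 24 = 0.75 × 121 / 24 = 3.78125 dB.
Output = -16 − 3.78125 = -19.78125 dBFS.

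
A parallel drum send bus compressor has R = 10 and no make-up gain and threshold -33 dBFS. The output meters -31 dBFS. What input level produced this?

-13 dBFS

Post-compression overshoot = -31 − (-33) = 2 dB.
Before 10:1 compression the overshoot was 2 × 10 = 20 dB, so input = -33 + 20 = -13 dBFS.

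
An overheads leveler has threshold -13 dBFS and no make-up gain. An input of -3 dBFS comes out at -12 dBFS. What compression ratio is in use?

Input overshoot = -3 − (-13) = 10 dB; output overshoot = -12 − (-13) = 1 dB.
Ratio = 10 / 1 = 10.

10:1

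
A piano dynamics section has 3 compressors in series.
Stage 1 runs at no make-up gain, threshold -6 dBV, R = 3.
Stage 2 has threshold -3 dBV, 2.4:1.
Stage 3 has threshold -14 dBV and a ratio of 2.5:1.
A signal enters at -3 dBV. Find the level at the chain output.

-10.4 dBV

Stage 1: 3 dB above -6 dBV, reduced 3:1 to 1 dB above → -5 dBV.
Stage 2: below threshold (-5 ≤ -3); passes unchanged; output -5 dBV.
Stage 3: 9 dB above -14 dBV, reduced 2.5:1 to 3.6 dB above → -10.4 dBV.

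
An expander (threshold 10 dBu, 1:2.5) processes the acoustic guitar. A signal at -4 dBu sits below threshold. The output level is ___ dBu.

Undershoot = 10 − (-4) = 14 dB.
At 1:2.5, that expands to 35 dB under threshold.
Output = 10 − 35 = -25 dBu.

-25 dBu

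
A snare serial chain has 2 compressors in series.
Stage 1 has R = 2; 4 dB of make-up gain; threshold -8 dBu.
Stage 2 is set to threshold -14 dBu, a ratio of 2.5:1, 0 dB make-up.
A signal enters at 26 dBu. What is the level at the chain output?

Stage 1: 34 dB above -8 dBu, reduced 2:1 to 17 dB above → 9 dBu; +4 dB make-up → 13 dBu.
Stage 2: 13 dBu is 27 dB over -14 dBu; at 2.5:1 that becomes 10.8 dB over, giving -3.2 dBu.

-3.2 dBu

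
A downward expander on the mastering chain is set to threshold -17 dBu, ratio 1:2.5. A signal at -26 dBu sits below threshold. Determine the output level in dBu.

-39.5 dBu

Below threshold, a 1:2.5 expander applies gain = (2.5−1)×(T − x) of attenuation.
(2.5−1) × 9 = 13.5 dB, so output = -26 − 13.5 = -39.5 dBu.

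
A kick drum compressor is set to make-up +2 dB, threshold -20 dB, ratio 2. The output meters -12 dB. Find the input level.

-8 dB

Stripping the +2 dB make-up gives -14 dB at the gain stage.
The compressed level sits -14 − (-20) = 6 dB over threshold.
Undo the ratio: input overshoot = 6 × 2 = 12 dB, giving input = -8 dB.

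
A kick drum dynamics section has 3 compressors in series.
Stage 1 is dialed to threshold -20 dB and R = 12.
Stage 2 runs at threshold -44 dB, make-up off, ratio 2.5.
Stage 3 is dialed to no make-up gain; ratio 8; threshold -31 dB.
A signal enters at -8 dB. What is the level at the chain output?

Stage 1: -8 dB is 12 dB over -20 dB; at 12:1 that becomes 1 dB over, giving -19 dB.
Stage 2: 25 dB above -44 dB, reduced 2.5:1 to 10 dB above → -34 dB.
Stage 3: below threshold (-34 ≤ -31); passes unchanged; output -34 dB.

-34 dB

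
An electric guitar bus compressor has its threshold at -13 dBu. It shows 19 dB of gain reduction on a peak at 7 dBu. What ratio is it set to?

Input overshoot = 7 − (-13) = 20 dB.
Output overshoot = 20 − 19 = 1 dB.
Ratio = input overshoot / output overshoot = 20 / 1 = 20.

20:1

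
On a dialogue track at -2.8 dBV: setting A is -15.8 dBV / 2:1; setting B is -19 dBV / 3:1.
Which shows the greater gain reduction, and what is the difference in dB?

A: GR = 13 − 13/2 = 6.5 dB.
B: GR = 16.2 − 16.2/3 = 10.8 dB.
Difference: 4.3 dB in favour of B.

B, by 4.3 dB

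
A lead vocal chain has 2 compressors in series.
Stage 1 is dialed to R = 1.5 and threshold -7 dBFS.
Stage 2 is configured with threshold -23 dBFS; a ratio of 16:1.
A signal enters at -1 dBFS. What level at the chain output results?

Stage 1: -1 dBFS is 6 dB over -7 dBFS; at 1.5:1 that becomes 4 dB over, giving -3 dBFS.
Stage 2: 20 dB above -23 dBFS, reduced 16:1 to 1.25 dB above → -21.75 dBFS.

-21.75 dBFS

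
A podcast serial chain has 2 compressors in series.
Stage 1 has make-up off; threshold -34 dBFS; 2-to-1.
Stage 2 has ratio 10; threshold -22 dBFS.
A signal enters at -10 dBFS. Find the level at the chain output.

Stage 1: overshoot 24 dB → 24/2 = 12 dB → -22 dBFS.
Stage 2: -22 dBFS ≤ -22 dBFS, so stage 2 doesn't engage; output -22 dBFS.

-22 dBFS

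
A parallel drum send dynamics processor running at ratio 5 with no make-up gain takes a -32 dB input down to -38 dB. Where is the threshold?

-39.5 dB

Input is 7.5 dB above T (since output overshoot × R = input overshoot: (-38 − T)·5 = -32 − T gives T = -39.5 dB).
Check: -39.5 + (-32 − (-39.5))/5 = -39.5 + 1.5 = -38 dB. ✓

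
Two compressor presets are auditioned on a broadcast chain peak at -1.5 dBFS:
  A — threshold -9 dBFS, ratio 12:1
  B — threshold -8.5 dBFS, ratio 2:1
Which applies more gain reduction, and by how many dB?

A: 7.5 dB over, compressed to 0.625 dB over, so 6.875 dB of GR.
B: 7 dB over, compressed to 3.5 dB over, so 3.5 dB of GR.
Difference: 3.375 dB in favour of A.

A, by 3.375 dB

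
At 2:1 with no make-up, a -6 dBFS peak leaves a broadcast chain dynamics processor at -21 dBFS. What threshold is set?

Input is 30 dB above T (since output overshoot × R = input overshoot: (-21 − T)·2 = -6 − T gives T = -36 dBFS).
Check: -36 + (-6 − (-36))/2 = -36 + 15 = -21 dBFS. ✓

-36 dBFS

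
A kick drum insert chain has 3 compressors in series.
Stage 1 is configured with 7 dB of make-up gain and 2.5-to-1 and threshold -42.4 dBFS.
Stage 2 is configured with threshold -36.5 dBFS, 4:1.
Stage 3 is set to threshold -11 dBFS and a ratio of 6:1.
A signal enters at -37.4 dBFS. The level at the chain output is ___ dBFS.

-35.725 dBFS

Stage 1: -37.4 dBFS is 5 dB over -42.4 dBFS; at 2.5:1 that becomes 2 dB over, giving -40.4 dBFS; +7 dB make-up → -33.4 dBFS.
Stage 2: -33.4 dBFS is 3.1 dB over -36.5 dBFS; at 4:1 that becomes 0.775 dB over, giving -35.725 dBFS.
Stage 3: -35.725 dBFS ≤ -11 dBFS, so stage 3 doesn't engage; output -35.725 dBFS.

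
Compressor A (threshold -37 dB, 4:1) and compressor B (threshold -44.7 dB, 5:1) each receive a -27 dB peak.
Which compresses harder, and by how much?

B, by 6.66 dB

A: overshoot 10 dB → output overshoot 2.5 dB → GR 7.5 dB.
B: overshoot 17.7 dB → output overshoot 3.54 dB → GR 14.16 dB.
B reduces 6.66 dB more.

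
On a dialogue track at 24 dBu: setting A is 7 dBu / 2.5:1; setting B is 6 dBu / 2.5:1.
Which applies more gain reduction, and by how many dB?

A: 17 dB over, compressed to 6.8 dB over, so 10.2 dB of GR.
B: 18 dB over, compressed to 7.2 dB over, so 10.8 dB of GR.
B reduces 0.6 dB more.

B, by 0.6 dB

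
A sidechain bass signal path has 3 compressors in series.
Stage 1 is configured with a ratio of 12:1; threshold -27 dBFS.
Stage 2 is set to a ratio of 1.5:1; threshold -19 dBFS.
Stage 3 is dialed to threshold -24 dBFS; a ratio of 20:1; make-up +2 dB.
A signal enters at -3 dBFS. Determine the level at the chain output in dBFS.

Stage 1: overshoot 24 dB → 24/12 = 2 dB → -25 dBFS.
Stage 2: below threshold (-25 ≤ -19); passes unchanged; output -25 dBFS.
Stage 3: below threshold (-25 ≤ -24); passes unchanged; make-up brings it to -23 dBFS.

-23 dBFS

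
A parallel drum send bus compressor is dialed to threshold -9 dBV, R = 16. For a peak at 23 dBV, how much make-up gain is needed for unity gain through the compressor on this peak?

30 dB

The peak compresses to -9 + 32/16 = -7 dBV.
To reach 23 dBV requires 23 − (-7) = 30 dB of make-up.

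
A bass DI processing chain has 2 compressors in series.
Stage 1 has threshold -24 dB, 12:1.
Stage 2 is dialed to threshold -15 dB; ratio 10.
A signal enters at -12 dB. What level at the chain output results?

-23 dB

Stage 1: -12 dB is 12 dB over -24 dB; at 12:1 that becomes 1 dB over, giving -23 dB.
Stage 2: -23 dB is at or below the -15 dB threshold — no compression; output -23 dB.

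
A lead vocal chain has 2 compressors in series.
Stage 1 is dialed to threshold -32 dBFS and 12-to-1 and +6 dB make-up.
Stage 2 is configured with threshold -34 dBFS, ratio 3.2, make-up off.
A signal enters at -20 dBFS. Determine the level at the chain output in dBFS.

-31.1875 dBFS

Stage 1: overshoot 12 dB → 12/12 = 1 dB → -31 dBFS; +6 dB make-up → -25 dBFS.
Stage 2: -25 dBFS is 9 dB over -34 dBFS; at 3.2:1 that becomes 2.8125 dB over, giving -31.1875 dBFS.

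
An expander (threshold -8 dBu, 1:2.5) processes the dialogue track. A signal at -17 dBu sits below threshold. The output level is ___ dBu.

The input is 9 dB below the -8 dBu threshold.
A 1:2.5 expander multiplies undershoot by 2.5: 9 × 2.5 = 22.5 dB below threshold.
Output = -8 − 22.5 = -30.5 dBu.

-30.5 dBu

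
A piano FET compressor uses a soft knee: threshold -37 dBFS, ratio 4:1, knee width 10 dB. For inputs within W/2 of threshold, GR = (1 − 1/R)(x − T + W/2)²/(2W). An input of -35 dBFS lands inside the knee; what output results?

x − T + W/2 = -35 − (-37) + 5 = 7.
GR = (1 − 1/4) × 7² / 20 = 0.75 × 49 / 20 = 1.8375 dB.
Output = -35 − 1.8375 = -36.8375 dBFS.

-36.8375 dBFS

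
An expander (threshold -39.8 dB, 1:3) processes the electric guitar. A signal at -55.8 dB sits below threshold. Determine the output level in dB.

-87.8 dB

Undershoot = (-39.8) − (-55.8) = 16 dB.
At 1:3, that expands to 48 dB under threshold.
Output = -39.8 − 48 = -87.8 dB.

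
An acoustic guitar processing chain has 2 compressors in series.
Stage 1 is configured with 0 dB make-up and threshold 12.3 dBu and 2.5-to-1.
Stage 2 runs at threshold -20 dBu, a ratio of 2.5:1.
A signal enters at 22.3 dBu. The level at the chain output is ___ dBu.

-5.48 dBu

Stage 1: overshoot 10 dB → 10/2.5 = 4 dB → 16.3 dBu.
Stage 2: 16.3 dBu is 36.3 dB over -20 dBu; at 2.5:1 that becomes 14.52 dB over, giving -5.48 dBu.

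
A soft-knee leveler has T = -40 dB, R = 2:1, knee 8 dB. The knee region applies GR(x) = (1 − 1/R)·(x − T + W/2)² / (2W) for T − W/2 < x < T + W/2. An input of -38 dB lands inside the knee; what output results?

-39.125 dB

x − T + W/2 = -38 − (-40) + 4 = 6.
GR = (1 − 1/2) × 6² / 16 = 0.5 × 36 / 16 = 1.125 dB.
Output = -38 − 1.125 = -39.125 dB.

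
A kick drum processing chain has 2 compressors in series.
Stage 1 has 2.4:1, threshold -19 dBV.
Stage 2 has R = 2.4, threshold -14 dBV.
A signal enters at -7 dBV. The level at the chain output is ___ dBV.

-14 dBV

Stage 1: -7 dBV is 12 dB over -19 dBV; at 2.4:1 that becomes 5 dB over, giving -14 dBV.
Stage 2: below threshold (-14 ≤ -14); passes unchanged; output -14 dBV.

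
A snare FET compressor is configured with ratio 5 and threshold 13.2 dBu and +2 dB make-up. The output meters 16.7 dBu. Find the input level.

Remove make-up: 16.7 − 2 = 14.7 dBu.
That's 1.5 dB above the 13.2 dBu threshold.
Undo the ratio: input overshoot = 1.5 × 5 = 7.5 dB, giving input = 20.7 dBu.

20.7 dBu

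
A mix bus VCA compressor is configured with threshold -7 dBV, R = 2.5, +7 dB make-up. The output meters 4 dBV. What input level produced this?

Before make-up, the level was 4 − 7 = -3 dBV.
The compressed level sits -3 − (-7) = 4 dB over threshold.
Before 2.5:1 compression the overshoot was 4 × 2.5 = 10 dB, so input = -7 + 10 = 3 dBV.

3 dBV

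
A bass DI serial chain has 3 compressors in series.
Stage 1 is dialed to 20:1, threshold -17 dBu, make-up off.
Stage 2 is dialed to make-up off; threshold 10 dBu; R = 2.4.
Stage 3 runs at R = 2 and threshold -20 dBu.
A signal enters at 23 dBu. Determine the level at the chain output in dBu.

-17.5 dBu

Stage 1: 40 dB above -17 dBu, reduced 20:1 to 2 dB above → -15 dBu.
Stage 2: below threshold (-15 ≤ 10); passes unchanged; output -15 dBu.
Stage 3: -15 dBu is 5 dB over -20 dBu; at 2:1 that becomes 2.5 dB over, giving -17.5 dBu.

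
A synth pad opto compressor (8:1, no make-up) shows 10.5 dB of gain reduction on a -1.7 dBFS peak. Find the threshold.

-13.7 dBFS

Gain reduction = -1.7 − (-12.2) = 10.5 dB; output overshoot = GR / (R − 1) = 10.5 / 7 = 1.5 dB.
Threshold = output − output overshoot = -12.2 − 1.5 = -13.7 dBFS.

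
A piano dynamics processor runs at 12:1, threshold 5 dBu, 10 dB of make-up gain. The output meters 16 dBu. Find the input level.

17 dBu

Before make-up, the level was 16 − 10 = 6 dBu.
That's 1 dB above the 5 dBu threshold.
Input overshoot = R × output overshoot = 12 dB → input = 5 + 12 = 17 dBu.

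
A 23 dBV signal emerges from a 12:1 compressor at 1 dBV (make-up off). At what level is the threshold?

-1 dBV

Input is 24 dB above T (since output overshoot × R = input overshoot: (1 − T)·12 = 23 − T gives T = -1 dBV).
Check: -1 + (23 − (-1))/12 = -1 + 2 = 1 dBV. ✓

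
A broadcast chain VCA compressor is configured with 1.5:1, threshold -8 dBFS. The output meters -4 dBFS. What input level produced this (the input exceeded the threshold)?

The compressed level sits -4 − (-8) = 4 dB over threshold.
Input overshoot = R × output overshoot = 6 dB → input = -8 + 6 = -2 dBFS.

-2 dBFS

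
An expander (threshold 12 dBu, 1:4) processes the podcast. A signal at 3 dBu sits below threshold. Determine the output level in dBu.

-24 dBu

Undershoot = 12 − 3 = 9 dB.
At 1:4, that expands to 36 dB under threshold.
Output = 12 − 36 = -24 dBu.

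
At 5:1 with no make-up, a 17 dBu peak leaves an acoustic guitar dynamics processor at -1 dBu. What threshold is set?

Input is 22.5 dB above T (since output overshoot × R = input overshoot: (-1 − T)·5 = 17 − T gives T = -5.5 dBu).
Check: -5.5 + (17 − (-5.5))/5 = -5.5 + 4.5 = -1 dBu. ✓

-5.5 dBu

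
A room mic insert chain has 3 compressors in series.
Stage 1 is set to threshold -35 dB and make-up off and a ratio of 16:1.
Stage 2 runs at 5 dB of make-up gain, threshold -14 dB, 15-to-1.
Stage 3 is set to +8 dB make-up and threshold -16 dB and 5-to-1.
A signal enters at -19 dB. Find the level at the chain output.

-21 dB

Stage 1: -19 dB is 16 dB over -35 dB; at 16:1 that becomes 1 dB over, giving -34 dB.
Stage 2: -34 dB ≤ -14 dB, so stage 2 doesn't engage; make-up brings it to -29 dB.
Stage 3: -29 dB is at or below the -16 dB threshold — no compression; make-up brings it to -21 dB.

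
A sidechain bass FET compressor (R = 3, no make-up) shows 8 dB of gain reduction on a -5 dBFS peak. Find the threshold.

Input is 12 dB above T (since output overshoot × R = input overshoot: (-13 − T)·3 = -5 − T gives T = -17 dBFS).
Check: -17 + (-5 − (-17))/3 = -17 + 4 = -13 dBFS. ✓

-17 dBFS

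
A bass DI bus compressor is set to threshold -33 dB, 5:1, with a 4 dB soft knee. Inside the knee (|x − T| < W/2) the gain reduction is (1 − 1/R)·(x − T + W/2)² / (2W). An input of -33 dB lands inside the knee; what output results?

x − T + W/2 = -33 − (-33) + 2 = 2.
GR = (1 − 1/5) × 2² / 8 = 0.8 × 4 / 8 = 0.4 dB.
Output = -33 − 0.4 = -33.4 dB.

-33.4 dB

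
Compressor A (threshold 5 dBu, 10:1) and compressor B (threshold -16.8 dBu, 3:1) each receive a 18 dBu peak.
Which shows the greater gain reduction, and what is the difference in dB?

B, by 11.5 dB

A: overshoot 13 dB → output overshoot 1.3 dB → GR 11.7 dB.
B: overshoot 34.8 dB → output overshoot 11.6 dB → GR 23.2 dB.
B applies 11.5 dB more gain reduction.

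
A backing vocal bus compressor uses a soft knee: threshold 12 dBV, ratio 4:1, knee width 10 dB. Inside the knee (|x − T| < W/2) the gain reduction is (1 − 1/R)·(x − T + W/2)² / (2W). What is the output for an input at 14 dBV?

x − T + W/2 = 14 − 12 + 5 = 7.
GR = (1 − 1/4) × 7² / 20 = 0.75 × 49 / 20 = 1.8375 dB.
Output = 14 − 1.8375 = 12.1625 dBV.

12.1625 dBV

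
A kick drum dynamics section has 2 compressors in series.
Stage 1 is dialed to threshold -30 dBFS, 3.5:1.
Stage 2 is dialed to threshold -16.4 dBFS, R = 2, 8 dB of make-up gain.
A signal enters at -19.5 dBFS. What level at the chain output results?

-19 dBFS

Stage 1: overshoot 10.5 dB → 10.5/3.5 = 3 dB → -27 dBFS.
Stage 2: -27 dBFS is at or below the -16.4 dBFS threshold — no compression; make-up brings it to -19 dBFS.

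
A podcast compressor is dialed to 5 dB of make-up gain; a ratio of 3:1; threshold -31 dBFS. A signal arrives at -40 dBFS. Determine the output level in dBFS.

-40 dBFS is 9 dB below the -31 dBFS threshold, so no gain reduction is applied.
Make-up gain adds 5 dB: -40 + 5 = -35 dBFS.

-35 dBFS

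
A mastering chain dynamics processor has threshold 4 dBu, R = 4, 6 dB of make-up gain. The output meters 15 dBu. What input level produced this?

Remove make-up: 15 − 6 = 9 dBu.
Post-compression overshoot = 9 − 4 = 5 dB.
Input overshoot = R × output overshoot = 20 dB → input = 4 + 20 = 24 dBu.

24 dBu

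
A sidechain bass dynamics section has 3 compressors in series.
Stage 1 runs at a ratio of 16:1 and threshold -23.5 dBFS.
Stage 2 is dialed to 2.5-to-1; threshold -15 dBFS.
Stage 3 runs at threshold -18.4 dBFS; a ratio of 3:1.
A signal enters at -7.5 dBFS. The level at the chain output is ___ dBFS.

Stage 1: -7.5 dBFS is 16 dB over -23.5 dBFS; at 16:1 that becomes 1 dB over, giving -22.5 dBFS.
Stage 2: below threshold (-22.5 ≤ -15); passes unchanged; output -22.5 dBFS.
Stage 3: below threshold (-22.5 ≤ -18.4); passes unchanged; output -22.5 dBFS.

-22.5 dBFS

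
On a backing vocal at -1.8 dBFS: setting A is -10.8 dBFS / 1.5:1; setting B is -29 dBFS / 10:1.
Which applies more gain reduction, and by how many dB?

B, by 21.48 dB

A: overshoot 9 dB → output overshoot 6 dB → GR 3 dB.
B: overshoot 27.2 dB → output overshoot 2.72 dB → GR 24.48 dB.
B reduces 21.48 dB more.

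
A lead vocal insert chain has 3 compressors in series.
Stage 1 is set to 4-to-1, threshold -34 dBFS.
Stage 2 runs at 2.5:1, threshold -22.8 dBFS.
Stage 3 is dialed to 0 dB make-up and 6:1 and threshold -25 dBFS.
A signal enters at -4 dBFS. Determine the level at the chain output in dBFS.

Stage 1: overshoot 30 dB → 30/4 = 7.5 dB → -26.5 dBFS.
Stage 2: -26.5 dBFS is at or below the -22.8 dBFS threshold — no compression; output -26.5 dBFS.
Stage 3: -26.5 dBFS ≤ -25 dBFS, so stage 3 doesn't engage; output -26.5 dBFS.

-26.5 dBFS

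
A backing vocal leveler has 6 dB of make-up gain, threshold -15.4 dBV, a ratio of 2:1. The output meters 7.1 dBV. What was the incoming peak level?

Before make-up, the level was 7.1 − 6 = 1.1 dBV.
The compressed level sits 1.1 − (-15.4) = 16.5 dB over threshold.
Before 2:1 compression the overshoot was 16.5 × 2 = 33 dB, so input = -15.4 + 33 = 17.6 dBV.

17.6 dBV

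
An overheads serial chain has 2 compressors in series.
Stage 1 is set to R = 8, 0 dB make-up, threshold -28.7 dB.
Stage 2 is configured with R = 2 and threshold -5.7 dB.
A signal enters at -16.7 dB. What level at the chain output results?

-27.2 dB

Stage 1: overshoot 12 dB → 12/8 = 1.5 dB → -27.2 dB.
Stage 2: -27.2 dB is at or below the -5.7 dB threshold — no compression; output -27.2 dB.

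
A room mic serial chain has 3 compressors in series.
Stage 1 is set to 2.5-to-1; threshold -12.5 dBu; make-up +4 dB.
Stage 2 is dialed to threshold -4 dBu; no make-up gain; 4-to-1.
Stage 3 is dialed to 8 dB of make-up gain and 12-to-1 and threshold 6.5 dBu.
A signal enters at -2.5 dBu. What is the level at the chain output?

3.5 dBu

Stage 1: 10 dB above -12.5 dBu, reduced 2.5:1 to 4 dB above → -8.5 dBu; +4 dB make-up → -4.5 dBu.
Stage 2: below threshold (-4.5 ≤ -4); passes unchanged; output -4.5 dBu.
Stage 3: -4.5 dBu ≤ 6.5 dBu, so stage 3 doesn't engage; make-up brings it to 3.5 dBu.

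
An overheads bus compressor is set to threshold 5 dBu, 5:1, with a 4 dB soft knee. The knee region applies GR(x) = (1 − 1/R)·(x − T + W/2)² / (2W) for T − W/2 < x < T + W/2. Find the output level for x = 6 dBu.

5.1 dBu

x − T + W/2 = 6 − 5 + 2 = 3.
GR = (1 − 1/5) × 3² / 8 = 0.8 × 9 / 8 = 0.9 dB.
Output = 6 − 0.9 = 5.1 dBu.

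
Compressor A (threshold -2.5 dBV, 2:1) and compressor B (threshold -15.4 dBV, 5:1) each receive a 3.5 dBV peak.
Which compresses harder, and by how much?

B, by 12.12 dB

A: GR = 6 − 6/2 = 3 dB.
B: GR = 18.9 − 18.9/5 = 15.12 dB.
B applies 12.12 dB more gain reduction.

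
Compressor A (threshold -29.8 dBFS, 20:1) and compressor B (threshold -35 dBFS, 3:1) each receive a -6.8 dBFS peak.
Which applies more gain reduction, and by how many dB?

A: GR = 23 − 23/20 = 21.85 dB.
B: GR = 28.2 − 28.2/3 = 18.8 dB.
A reduces 3.05 dB more.

A, by 3.05 dB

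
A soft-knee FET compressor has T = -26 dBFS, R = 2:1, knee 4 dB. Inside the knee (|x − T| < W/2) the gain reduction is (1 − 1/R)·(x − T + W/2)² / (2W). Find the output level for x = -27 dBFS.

x − T + W/2 = -27 − (-26) + 2 = 1.
GR = (1 − 1/2) × 1² / 8 = 0.5 × 1 / 8 = 0.0625 dB.
Output = -27 − 0.0625 = -27.0625 dBFS.

-27.0625 dBFS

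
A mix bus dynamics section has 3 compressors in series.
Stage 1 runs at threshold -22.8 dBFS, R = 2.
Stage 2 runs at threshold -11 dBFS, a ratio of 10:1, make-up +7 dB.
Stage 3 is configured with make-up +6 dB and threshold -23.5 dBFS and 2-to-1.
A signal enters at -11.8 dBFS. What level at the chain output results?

Stage 1: overshoot 11 dB → 11/2 = 5.5 dB → -17.3 dBFS.
Stage 2: -17.3 dBFS ≤ -11 dBFS, so stage 2 doesn't engage; make-up brings it to -10.3 dBFS.
Stage 3: -10.3 dBFS is 13.2 dB over -23.5 dBFS; at 2:1 that becomes 6.6 dB over, giving -16.9 dBFS; +6 dB make-up → -10.9 dBFS.

-10.9 dBFS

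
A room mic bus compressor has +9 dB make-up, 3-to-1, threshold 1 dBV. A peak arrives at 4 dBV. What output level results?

11 dBV

4 dBV sits 3 dB over threshold.
The 3 dB excess becomes 1 dB after 3:1 reduction.
Output = 1 + 1 = 2 dBV; make-up adds 9 dB, giving 11 dBV.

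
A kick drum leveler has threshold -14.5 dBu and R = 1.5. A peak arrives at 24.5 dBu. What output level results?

Overshoot: 24.5 − (-14.5) = 39 dB.
At 1.5:1 the overshoot is divided by 1.5, leaving 26 dB above threshold.
So the level is -14.5 + 26 = 11.5 dBu.

11.5 dBu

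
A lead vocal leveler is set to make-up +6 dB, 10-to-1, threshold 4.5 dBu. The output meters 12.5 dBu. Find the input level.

Stripping the +6 dB make-up gives 6.5 dBu at the gain stage.
Post-compression overshoot = 6.5 − 4.5 = 2 dB.
Input overshoot = R × output overshoot = 20 dB → input = 4.5 + 20 = 24.5 dBu.

24.5 dBu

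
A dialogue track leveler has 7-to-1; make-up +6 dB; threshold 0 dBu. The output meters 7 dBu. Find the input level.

Stripping the +6 dB make-up gives 1 dBu at the gain stage.
Post-compression overshoot = 1 − 0 = 1 dB.
Undo the ratio: input overshoot = 1 × 7 = 7 dB, giving input = 7 dBu.

7 dBu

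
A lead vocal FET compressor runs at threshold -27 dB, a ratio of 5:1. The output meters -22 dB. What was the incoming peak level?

Post-compression overshoot = -22 − (-27) = 5 dB.
Undo the ratio: input overshoot = 5 × 5 = 25 dB, giving input = -2 dB.

-2 dB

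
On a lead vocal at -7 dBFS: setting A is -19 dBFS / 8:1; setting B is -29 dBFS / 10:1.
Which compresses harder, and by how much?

B, by 9.3 dB

A: overshoot 12 dB → output overshoot 1.5 dB → GR 10.5 dB.
B: overshoot 22 dB → output overshoot 2.2 dB → GR 19.8 dB.
Difference: 9.3 dB in favour of B.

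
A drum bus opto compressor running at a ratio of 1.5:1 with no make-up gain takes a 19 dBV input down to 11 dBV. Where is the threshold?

-5 dBV

Gain reduction = 19 − 11 = 8 dB; output overshoot = GR / (R − 1) = 8 / 0.5 = 16 dB.
Threshold = output − output overshoot = 11 − 16 = -5 dBV.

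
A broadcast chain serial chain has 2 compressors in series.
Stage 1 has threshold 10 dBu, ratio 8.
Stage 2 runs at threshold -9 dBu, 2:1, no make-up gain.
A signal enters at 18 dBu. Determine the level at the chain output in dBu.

Stage 1: 18 dBu is 8 dB over 10 dBu; at 8:1 that becomes 1 dB over, giving 11 dBu.
Stage 2: 11 dBu is 20 dB over -9 dBu; at 2:1 that becomes 10 dB over, giving 1 dBu.

1 dBu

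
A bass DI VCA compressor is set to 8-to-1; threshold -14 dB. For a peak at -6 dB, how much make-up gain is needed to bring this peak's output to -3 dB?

10 dB

The peak compresses to -14 + 8/8 = -13 dB.
To reach -3 dB requires -3 − (-13) = 10 dB of make-up.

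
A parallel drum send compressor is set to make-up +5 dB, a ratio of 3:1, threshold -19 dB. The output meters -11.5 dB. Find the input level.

-11.5 dB

Stripping the +5 dB make-up gives -16.5 dB at the gain stage.
That's 2.5 dB above the -19 dB threshold.
Undo the ratio: input overshoot = 2.5 × 3 = 7.5 dB, giving input = -11.5 dB.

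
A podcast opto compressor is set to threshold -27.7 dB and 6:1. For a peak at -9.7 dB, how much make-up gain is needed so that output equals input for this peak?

Overshoot 18 dB → 18/6 = 3 dB after compression, so the compressed level is -27.7 + 3 = -24.7 dB.
Make-up = target − compressed = -9.7 − (-24.7) = 15 dB.

15 dB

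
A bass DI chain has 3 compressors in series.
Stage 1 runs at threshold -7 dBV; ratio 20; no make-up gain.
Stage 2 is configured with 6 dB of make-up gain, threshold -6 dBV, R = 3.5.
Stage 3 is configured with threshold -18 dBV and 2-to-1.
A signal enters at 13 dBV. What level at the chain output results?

-9 dBV

Stage 1: overshoot 20 dB → 20/20 = 1 dB → -6 dBV.
Stage 2: -6 dBV ≤ -6 dBV, so stage 2 doesn't engage; make-up brings it to 0 dBV.
Stage 3: overshoot 18 dB → 18/2 = 9 dB → -9 dBV.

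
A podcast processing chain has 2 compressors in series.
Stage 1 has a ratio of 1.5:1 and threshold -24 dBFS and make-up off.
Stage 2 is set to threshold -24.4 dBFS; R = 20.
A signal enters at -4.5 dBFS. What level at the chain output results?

-23.73 dBFS

Stage 1: 19.5 dB above -24 dBFS, reduced 1.5:1 to 13 dB above → -11 dBFS.
Stage 2: overshoot 13.4 dB → 13.4/20 = 0.67 dB → -23.73 dBFS.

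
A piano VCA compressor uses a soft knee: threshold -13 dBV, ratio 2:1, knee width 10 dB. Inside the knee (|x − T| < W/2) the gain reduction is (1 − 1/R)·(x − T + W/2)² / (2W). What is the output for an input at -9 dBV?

-11.025 dBV

x − T + W/2 = -9 − (-13) + 5 = 9.
GR = (1 − 1/2) × 9² / 20 = 0.5 × 81 / 20 = 2.025 dB.
Output = -9 − 2.025 = -11.025 dBV.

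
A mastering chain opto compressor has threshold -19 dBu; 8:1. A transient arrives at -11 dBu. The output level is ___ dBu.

The input is 8 dB above the -19 dBu threshold.
At 8:1 the overshoot is divided by 8, leaving 1 dB above threshold.
So the level is -19 + 1 = -18 dBu.

-18 dBu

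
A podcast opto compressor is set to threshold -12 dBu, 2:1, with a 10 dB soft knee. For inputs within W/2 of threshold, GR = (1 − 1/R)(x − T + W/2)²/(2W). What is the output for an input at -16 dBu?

-16.025 dBu

x − T + W/2 = -16 − (-12) + 5 = 1.
GR = (1 − 1/2) × 1² / 20 = 0.5 × 1 / 20 = 0.025 dB.
Output = -16 − 0.025 = -16.025 dBu.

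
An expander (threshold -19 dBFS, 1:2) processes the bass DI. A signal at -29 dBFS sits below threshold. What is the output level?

-39 dBFS

Below threshold, a 1:2 expander applies gain = (2−1)×(T − x) of attenuation.
(2−1) × 10 = 10 dB, so output = -29 − 10 = -39 dBFS.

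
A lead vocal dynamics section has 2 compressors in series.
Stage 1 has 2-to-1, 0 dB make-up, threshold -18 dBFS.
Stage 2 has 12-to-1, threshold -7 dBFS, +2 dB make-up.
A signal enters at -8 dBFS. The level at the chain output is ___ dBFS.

-11 dBFS

Stage 1: -8 dBFS is 10 dB over -18 dBFS; at 2:1 that becomes 5 dB over, giving -13 dBFS.
Stage 2: -13 dBFS ≤ -7 dBFS, so stage 2 doesn't engage; make-up brings it to -11 dBFS.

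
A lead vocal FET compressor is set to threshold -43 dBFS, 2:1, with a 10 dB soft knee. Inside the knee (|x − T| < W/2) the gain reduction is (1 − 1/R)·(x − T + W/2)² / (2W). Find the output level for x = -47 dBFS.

-47.025 dBFS

x − T + W/2 = -47 − (-43) + 5 = 1.
GR = (1 − 1/2) × 1² / 20 = 0.5 × 1 / 20 = 0.025 dB.
Output = -47 − 0.025 = -47.025 dBFS.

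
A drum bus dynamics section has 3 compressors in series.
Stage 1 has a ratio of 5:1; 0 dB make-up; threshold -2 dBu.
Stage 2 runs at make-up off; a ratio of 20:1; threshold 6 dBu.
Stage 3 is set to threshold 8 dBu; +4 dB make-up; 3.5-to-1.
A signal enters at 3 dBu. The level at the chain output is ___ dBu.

3 dBu

Stage 1: 3 dBu is 5 dB over -2 dBu; at 5:1 that becomes 1 dB over, giving -1 dBu.
Stage 2: -1 dBu ≤ 6 dBu, so stage 2 doesn't engage; output -1 dBu.
Stage 3: -1 dBu is at or below the 8 dBu threshold — no compression; make-up brings it to 3 dBu.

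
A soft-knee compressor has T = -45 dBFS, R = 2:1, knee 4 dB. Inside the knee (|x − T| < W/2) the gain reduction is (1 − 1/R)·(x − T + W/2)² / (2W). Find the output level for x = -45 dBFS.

-45.25 dBFS

x − T + W/2 = -45 − (-45) + 2 = 2.
GR = (1 − 1/2) × 2² / 8 = 0.5 × 4 / 8 = 0.25 dB.
Output = -45 − 0.25 = -45.25 dBFS.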